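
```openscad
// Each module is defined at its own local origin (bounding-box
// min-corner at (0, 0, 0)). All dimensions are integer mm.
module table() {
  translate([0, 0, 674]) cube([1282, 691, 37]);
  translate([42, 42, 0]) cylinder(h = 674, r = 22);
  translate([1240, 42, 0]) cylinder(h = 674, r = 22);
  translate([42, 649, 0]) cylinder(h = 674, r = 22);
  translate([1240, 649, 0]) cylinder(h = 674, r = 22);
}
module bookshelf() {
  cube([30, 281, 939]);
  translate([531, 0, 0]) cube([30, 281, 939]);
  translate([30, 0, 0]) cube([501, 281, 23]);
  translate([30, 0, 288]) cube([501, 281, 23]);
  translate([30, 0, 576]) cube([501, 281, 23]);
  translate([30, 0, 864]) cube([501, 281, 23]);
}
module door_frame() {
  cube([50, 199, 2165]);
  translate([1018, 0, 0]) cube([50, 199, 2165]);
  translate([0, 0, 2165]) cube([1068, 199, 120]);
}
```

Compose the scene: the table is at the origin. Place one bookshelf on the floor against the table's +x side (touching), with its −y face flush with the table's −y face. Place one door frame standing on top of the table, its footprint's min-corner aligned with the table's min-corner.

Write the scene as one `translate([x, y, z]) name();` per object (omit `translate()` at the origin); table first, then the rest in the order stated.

table();
translate([1282, 0, 0]) bookshelf();
translate([0, 0, 711]) door_frame();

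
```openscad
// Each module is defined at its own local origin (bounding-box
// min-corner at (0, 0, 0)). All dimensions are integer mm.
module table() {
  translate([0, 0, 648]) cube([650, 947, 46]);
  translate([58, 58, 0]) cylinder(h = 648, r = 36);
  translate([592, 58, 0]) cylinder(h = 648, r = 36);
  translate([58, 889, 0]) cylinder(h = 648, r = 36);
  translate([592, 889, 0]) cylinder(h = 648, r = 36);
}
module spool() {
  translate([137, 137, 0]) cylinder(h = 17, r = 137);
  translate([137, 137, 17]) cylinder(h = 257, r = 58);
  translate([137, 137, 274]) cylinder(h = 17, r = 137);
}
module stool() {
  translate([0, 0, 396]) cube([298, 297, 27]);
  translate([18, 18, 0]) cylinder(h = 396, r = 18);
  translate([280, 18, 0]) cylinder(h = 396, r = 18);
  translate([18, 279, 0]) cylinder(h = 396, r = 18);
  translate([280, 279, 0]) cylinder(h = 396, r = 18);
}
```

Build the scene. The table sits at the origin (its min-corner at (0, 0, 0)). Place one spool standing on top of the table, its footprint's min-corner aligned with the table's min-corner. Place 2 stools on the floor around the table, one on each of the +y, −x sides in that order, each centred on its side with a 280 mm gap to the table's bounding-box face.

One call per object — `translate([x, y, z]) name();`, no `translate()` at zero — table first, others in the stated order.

table();
translate([0, 0, 694]) spool();
translate([176, 1227, 0]) stool();
translate([-578, 325, 0]) stool();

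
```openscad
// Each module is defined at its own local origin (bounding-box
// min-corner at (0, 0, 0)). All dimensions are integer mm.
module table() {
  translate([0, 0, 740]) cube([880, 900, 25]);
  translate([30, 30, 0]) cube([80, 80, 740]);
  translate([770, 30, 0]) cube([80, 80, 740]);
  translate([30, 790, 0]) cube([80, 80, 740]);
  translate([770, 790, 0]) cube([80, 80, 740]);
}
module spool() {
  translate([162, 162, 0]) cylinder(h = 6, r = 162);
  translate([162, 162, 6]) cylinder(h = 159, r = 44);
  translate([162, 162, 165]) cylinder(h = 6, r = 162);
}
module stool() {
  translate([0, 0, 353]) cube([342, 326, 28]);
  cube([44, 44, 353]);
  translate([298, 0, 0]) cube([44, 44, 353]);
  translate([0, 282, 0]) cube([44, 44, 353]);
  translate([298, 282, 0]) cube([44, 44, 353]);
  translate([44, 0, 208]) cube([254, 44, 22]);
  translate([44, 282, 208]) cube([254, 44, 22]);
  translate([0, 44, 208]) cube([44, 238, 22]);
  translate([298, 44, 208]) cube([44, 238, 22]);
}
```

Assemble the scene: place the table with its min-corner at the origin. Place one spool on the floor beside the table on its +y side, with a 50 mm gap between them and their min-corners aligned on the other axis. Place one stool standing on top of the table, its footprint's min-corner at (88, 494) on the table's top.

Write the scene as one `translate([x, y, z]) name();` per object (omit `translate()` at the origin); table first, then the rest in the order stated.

table();
translate([0, 950, 0]) spool();
translate([88, 494, 765]) stool();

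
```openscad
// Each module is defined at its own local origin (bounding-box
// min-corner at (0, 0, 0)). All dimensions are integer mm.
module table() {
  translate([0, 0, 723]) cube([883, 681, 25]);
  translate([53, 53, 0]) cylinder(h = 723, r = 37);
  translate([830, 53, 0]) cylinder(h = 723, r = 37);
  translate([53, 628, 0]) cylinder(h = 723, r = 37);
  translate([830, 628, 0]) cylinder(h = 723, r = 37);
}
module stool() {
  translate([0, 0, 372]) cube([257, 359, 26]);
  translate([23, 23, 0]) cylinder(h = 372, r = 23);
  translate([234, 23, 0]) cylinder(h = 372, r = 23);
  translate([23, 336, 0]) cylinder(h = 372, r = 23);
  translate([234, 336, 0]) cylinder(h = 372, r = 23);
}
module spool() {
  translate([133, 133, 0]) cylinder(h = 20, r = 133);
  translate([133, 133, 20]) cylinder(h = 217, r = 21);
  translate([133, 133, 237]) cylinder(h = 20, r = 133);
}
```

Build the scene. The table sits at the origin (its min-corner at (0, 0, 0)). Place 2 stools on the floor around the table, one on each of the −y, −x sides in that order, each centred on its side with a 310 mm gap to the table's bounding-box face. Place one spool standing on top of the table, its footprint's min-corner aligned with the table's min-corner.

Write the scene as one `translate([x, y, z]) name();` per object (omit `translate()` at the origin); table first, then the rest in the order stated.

table();
translate([313, -669, 0]) stool();
translate([-567, 161, 0]) stool();
translate([0, 0, 748]) spool();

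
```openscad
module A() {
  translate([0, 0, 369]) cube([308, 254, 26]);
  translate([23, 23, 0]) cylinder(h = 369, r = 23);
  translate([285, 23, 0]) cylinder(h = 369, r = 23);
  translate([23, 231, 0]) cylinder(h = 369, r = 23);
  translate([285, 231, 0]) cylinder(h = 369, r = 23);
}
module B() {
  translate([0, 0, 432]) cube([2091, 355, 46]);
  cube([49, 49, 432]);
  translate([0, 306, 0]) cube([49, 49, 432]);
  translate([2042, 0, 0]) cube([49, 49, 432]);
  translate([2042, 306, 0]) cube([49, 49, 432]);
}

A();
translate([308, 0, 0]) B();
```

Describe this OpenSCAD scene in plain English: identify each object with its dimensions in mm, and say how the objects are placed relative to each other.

A is a simple wooden stool: a rectangular seat 308 mm (x) by 254 mm (y), 26 mm thick, top face at z = 395 mm, on four round legs, each 46 mm in diameter. The legs rest on z = 0, each leg's axis is inset half a diameter from the nearest pair of seat edges (so the leg's bounding box is flush with the corner).

B is a long wooden bench with a 2091 mm (x) × 355 mm (y) seat, 46 mm thick, its top surface 478 mm above the floor. Four 49 mm square legs at the seat corners, flush with the edges, run from z = 0 to the seat underside.

The bench is against the stool's +x side, with their −y faces flush.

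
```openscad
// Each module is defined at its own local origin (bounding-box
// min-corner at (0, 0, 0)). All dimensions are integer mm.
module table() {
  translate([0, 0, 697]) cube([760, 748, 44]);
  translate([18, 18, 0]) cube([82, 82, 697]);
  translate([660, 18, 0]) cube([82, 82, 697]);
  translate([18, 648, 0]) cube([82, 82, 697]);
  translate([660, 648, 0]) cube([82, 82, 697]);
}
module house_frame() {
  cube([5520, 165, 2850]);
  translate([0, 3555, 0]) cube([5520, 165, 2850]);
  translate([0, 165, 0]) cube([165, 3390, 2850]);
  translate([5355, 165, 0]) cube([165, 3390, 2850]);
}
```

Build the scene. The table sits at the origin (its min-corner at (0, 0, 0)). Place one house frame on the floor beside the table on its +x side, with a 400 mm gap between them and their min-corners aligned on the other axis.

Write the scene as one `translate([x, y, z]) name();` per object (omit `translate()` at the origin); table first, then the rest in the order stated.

table();
translate([1160, 0, 0]) house_frame();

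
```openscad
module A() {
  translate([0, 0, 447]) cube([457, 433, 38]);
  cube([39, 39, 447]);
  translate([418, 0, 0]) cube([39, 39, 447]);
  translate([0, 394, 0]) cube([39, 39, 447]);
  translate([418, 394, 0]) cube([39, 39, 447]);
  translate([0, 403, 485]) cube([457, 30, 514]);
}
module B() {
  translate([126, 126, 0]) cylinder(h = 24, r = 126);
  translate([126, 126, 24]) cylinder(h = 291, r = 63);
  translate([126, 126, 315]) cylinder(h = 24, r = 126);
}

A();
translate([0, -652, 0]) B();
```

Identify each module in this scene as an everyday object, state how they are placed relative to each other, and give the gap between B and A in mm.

A is a chair. B is a spool. The spool is on the floor beside the chair on its −y side. The gap between the spool and the chair is 400 mm.

The spool's nearest face is 400 mm from the chair's −y face.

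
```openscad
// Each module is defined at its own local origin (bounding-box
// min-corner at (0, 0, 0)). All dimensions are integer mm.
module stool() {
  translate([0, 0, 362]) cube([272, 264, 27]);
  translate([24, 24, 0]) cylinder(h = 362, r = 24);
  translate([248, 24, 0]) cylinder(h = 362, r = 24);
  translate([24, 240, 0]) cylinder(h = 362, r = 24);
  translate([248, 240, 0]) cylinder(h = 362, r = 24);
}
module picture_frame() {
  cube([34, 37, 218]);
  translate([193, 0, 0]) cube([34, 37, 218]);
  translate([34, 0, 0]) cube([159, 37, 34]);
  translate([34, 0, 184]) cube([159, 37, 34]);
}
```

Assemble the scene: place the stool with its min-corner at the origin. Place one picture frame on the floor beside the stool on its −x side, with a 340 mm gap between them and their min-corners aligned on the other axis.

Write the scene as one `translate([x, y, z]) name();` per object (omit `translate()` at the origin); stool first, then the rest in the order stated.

stool();
translate([-567, 0, 0]) picture_frame();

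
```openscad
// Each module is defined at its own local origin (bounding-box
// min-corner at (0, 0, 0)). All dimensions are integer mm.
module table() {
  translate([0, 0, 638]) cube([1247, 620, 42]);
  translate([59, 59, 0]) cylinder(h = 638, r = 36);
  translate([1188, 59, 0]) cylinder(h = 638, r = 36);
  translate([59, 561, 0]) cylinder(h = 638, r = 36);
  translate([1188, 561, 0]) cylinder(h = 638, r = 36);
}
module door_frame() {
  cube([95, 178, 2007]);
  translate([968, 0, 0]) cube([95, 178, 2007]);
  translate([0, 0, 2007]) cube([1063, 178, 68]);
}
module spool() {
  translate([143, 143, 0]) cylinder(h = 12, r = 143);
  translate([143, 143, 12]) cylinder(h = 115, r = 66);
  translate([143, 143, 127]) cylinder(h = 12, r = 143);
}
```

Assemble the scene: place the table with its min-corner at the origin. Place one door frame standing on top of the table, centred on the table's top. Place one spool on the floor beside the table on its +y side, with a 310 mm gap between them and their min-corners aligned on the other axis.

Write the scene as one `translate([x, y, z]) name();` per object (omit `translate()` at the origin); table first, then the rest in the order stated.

table();
translate([92, 221, 680]) door_frame();
translate([0, 930, 0]) spool();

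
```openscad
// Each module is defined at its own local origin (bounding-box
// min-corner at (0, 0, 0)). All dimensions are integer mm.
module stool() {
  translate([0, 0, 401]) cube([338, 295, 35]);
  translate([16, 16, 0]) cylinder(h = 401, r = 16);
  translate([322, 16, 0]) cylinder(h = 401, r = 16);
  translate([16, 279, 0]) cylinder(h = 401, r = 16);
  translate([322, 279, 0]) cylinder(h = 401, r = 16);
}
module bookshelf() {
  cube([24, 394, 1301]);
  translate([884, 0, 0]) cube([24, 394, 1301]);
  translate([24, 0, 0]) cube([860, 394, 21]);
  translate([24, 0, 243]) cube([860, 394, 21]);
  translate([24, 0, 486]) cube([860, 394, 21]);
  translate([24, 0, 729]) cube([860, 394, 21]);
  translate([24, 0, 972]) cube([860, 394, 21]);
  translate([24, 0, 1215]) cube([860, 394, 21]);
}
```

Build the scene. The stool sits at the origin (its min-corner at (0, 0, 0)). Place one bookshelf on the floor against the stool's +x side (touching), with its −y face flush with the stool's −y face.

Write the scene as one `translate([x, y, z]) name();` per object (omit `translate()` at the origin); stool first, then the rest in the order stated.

stool();
translate([338, 0, 0]) bookshelf();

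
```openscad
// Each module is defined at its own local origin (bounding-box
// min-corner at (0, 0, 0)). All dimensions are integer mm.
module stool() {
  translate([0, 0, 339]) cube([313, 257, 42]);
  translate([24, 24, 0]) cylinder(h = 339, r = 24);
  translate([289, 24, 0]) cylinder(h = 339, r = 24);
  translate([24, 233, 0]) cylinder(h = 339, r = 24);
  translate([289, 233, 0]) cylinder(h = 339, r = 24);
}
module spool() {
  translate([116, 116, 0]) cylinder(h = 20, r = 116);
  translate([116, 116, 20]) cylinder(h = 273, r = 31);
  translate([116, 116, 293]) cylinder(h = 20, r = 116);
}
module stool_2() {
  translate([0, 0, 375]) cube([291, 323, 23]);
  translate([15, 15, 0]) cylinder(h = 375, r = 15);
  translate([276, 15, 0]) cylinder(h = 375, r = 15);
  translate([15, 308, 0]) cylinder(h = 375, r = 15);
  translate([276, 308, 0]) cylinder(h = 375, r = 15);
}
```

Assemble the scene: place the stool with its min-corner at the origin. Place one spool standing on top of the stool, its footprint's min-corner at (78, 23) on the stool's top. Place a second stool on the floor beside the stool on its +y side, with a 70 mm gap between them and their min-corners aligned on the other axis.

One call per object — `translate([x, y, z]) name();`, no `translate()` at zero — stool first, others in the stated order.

stool();
translate([78, 23, 381]) spool();
translate([0, 327, 0]) stool_2();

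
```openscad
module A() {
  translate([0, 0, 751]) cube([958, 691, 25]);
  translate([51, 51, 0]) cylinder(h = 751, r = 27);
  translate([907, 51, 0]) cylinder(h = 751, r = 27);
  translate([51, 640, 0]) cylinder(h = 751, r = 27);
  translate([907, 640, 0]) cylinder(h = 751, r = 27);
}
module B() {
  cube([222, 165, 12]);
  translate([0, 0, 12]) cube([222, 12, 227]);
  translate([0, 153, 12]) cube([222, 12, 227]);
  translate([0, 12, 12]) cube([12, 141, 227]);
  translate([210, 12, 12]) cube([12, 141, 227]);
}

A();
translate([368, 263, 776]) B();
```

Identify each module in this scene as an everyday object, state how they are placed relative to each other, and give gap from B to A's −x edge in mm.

The open box's min-x is at 368; the table's min-x is 0; gap = 368 mm.

A is a table. B is an open box. The open box is on top of the table, centred. The gap from the open box to the table's −x edge is 368 mm.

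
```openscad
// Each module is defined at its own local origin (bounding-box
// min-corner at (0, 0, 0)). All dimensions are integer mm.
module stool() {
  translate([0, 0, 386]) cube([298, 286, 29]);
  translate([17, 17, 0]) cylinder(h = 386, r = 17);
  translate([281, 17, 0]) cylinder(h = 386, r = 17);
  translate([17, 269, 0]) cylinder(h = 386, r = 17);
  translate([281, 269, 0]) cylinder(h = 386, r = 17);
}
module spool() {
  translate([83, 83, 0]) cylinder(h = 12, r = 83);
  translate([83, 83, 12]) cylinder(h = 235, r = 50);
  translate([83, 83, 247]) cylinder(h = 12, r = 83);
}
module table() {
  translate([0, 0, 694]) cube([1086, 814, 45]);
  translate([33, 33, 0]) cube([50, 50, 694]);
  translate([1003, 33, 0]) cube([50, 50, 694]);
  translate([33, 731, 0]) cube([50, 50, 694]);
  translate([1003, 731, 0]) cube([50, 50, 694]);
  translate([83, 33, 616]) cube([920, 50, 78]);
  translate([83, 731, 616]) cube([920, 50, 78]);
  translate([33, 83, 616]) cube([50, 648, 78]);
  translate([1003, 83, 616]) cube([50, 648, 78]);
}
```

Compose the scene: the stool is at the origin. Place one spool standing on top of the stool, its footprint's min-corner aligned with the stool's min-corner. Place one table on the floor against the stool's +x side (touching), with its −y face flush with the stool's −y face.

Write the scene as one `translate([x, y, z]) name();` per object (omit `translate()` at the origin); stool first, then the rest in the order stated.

stool();
translate([0, 0, 415]) spool();
translate([298, 0, 0]) table();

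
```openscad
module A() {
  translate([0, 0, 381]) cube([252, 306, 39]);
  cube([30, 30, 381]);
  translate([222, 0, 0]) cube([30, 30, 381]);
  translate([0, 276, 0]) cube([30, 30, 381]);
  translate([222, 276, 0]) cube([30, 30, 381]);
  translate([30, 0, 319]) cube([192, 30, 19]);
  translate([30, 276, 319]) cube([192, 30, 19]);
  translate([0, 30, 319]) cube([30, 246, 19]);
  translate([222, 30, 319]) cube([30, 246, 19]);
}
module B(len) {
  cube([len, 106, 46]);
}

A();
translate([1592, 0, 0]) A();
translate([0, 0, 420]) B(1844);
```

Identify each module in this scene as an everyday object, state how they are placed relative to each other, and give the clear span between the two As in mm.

Second stool starts at x = 1592; first ends at x = 252; clear span = 1592 − 252 = 1340 mm.

A is a stool. B is a beam. A beam spans the tops of two stools. The clear span between the two stools is 1340 mm.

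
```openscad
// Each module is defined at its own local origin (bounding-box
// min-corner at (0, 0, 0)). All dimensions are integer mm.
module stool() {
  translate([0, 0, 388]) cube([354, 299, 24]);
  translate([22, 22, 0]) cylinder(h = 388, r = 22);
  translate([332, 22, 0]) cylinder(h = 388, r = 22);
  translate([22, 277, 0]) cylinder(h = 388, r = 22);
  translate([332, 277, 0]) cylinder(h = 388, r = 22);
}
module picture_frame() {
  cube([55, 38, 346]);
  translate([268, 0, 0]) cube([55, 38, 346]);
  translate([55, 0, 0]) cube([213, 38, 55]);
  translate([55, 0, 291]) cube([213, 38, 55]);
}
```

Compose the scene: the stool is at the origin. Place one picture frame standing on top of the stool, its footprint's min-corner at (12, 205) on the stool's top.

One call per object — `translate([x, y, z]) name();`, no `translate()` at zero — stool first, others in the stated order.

stool();
translate([12, 205, 412]) picture_frame();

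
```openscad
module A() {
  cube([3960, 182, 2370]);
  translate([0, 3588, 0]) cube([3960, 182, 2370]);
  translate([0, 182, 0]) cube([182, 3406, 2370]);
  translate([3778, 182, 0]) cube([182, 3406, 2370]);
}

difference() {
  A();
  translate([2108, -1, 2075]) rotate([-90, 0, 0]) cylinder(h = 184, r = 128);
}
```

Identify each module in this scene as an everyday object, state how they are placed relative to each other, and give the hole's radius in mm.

The subtracted cylinder has r = 128 mm.

A is a house frame. The house frame has a circular hole through its front wall. The hole's radius is 128 mm.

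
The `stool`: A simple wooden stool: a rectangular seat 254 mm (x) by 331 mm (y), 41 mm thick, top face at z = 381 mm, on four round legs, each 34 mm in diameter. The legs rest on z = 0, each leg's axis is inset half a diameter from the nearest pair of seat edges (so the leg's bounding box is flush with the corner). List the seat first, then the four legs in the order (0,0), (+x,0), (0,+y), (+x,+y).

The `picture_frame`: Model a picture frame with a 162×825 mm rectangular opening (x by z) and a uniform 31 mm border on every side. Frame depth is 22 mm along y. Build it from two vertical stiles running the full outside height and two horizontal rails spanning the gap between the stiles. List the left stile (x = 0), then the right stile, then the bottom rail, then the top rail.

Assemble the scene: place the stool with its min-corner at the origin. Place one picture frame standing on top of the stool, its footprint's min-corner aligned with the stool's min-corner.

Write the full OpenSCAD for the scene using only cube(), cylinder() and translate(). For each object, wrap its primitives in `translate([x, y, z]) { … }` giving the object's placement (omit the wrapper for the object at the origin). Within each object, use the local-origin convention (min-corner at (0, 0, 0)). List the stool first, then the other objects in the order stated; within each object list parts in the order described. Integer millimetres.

translate([0, 0, 340]) cube([254, 331, 41]);
translate([17, 17, 0]) cylinder(h = 340, r = 17);
translate([237, 17, 0]) cylinder(h = 340, r = 17);
translate([17, 314, 0]) cylinder(h = 340, r = 17);
translate([237, 314, 0]) cylinder(h = 340, r = 17);
translate([0, 0, 381]) {
  cube([31, 22, 887]);
  translate([193, 0, 0]) cube([31, 22, 887]);
  translate([31, 0, 0]) cube([162, 22, 31]);
  translate([31, 0, 856]) cube([162, 22, 31]);
}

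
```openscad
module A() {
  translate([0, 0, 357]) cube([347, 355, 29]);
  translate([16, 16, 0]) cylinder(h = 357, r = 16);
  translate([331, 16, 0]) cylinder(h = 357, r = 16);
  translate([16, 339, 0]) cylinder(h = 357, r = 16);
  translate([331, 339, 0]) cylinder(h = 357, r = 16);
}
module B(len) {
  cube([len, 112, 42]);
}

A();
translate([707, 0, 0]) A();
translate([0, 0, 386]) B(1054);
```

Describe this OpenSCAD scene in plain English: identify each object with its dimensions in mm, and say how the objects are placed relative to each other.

A is a four-legged stool. The seat is 347×355 mm, 29 mm thick, top at z = 386 mm. It stands on four round legs, each 32 mm in diameter, from z = 0 to the seat underside, each leg's axis is inset half a diameter from the nearest pair of seat edges (so the leg's bounding box is flush with the corner).

B is a rectangular beam 1054 mm long (x), 112 mm deep (y), 42 mm thick (z).

The beam spans the tops of two stools placed 360 mm apart, resting at z = 386 mm.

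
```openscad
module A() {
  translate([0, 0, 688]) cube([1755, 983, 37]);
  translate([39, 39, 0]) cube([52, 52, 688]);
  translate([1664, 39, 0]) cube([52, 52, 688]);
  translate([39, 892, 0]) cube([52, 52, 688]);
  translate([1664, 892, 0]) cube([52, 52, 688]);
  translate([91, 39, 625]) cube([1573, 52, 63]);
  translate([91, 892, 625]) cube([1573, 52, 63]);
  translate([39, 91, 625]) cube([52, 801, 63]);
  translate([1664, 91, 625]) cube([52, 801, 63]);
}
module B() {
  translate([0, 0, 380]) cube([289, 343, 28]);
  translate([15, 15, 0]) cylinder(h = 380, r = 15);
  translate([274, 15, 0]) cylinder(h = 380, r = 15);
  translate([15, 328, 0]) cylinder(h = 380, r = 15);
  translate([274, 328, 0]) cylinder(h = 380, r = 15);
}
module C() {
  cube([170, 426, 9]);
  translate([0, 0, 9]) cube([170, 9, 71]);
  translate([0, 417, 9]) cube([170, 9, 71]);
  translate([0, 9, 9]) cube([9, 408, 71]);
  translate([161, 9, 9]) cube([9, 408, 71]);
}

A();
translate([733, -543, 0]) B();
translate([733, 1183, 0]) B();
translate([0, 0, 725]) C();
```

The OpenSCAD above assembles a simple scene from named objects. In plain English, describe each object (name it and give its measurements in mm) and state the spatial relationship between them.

A is a rectangular dining table. The top is 1755×983×37 mm with its upper surface at z = 725 mm. It stands on four 52×52 mm square legs, each inset 39 mm from the nearest pair of top edges, running from the floor to the underside of the top. Four apron rails, 52 mm thick and 63 mm tall, run between adjacent legs with their top edges flush with the underside of the top and their outer faces flush with the legs' outer faces.

B is a four-legged stool. The seat is 289×343 mm, 28 mm thick, top at z = 408 mm. It stands on four round legs, each 30 mm in diameter, from z = 0 to the seat underside, each leg's axis is inset half a diameter from the nearest pair of seat edges (so the leg's bounding box is flush with the corner).

C is an open-topped rectangular box: outside dimensions 170×426×80 mm, with a uniform wall and base thickness of 9 mm. The base is a full 170×426 slab on the floor; four walls sit on top of the base. The front and back walls (the −y and +y sides) span the full width; the two side walls fit between them.

Two stools sit around the table at the −y, +y sides. The open box is on top of the table.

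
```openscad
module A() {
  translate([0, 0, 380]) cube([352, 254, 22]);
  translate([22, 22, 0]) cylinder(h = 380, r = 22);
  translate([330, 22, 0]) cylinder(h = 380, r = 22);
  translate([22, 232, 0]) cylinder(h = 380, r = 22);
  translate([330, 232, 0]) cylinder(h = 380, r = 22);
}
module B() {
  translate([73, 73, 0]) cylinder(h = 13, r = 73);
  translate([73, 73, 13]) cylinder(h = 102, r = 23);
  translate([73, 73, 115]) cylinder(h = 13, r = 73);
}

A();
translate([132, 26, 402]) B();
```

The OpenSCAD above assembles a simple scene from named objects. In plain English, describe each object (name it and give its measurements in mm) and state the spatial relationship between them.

A is a four-legged stool. The seat is a 352×254×22 mm slab whose top surface is at z = 402 mm; four round legs, each 44 mm in diameter, run from the floor (z = 0) to the underside of the seat, each leg's axis is inset half a diameter from the nearest pair of seat edges (so the leg's bounding box is flush with the corner).

B is a spool: two coaxial disc flanges of radius 73 mm and thickness 13 mm, joined by a core cylinder of radius 23 mm and height 102 mm. The lower flange rests on z = 0 and the three cylinders share a vertical axis.

The spool is on top of the stool.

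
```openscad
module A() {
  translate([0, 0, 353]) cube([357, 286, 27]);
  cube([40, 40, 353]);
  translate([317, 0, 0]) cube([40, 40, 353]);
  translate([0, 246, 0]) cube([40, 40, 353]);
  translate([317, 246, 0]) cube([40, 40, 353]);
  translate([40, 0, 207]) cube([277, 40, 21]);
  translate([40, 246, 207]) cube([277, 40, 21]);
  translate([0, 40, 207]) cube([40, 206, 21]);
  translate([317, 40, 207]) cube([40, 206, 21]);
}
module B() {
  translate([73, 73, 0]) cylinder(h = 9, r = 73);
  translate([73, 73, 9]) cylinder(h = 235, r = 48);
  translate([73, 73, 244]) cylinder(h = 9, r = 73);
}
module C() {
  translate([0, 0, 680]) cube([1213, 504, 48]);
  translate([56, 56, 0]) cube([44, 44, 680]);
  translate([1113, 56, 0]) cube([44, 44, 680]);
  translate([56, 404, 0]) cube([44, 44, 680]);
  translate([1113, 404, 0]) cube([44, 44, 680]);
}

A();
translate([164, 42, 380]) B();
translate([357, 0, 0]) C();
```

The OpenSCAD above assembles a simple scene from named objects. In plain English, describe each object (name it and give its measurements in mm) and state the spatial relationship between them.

A is a four-legged stool. The seat is 357×286 mm, 27 mm thick, top at z = 380 mm. It stands on four square legs, each 40×40 mm in cross-section, from z = 0 to the seat underside, each flush with a corner of the seat. Four stretchers, 40 mm wide and 21 mm tall, connect adjacent legs with their undersides at z = 207 mm, each running between the inner faces of the legs it joins and aligned with the legs' outer faces on the other axis.

B is a spool: two coaxial disc flanges of radius 73 mm and thickness 9 mm, joined by a core cylinder of radius 48 mm and height 235 mm. The lower flange rests on z = 0 and the three cylinders share a vertical axis.

C is a rectangular dining table. The top is 1213×504×48 mm with its upper surface at z = 728 mm. It stands on four 44×44 mm square legs, each inset 56 mm from the nearest pair of top edges, running from the floor to the underside of the top.

The spool is on top of the stool. The table is against the stool's +x side, with their −y faces flush.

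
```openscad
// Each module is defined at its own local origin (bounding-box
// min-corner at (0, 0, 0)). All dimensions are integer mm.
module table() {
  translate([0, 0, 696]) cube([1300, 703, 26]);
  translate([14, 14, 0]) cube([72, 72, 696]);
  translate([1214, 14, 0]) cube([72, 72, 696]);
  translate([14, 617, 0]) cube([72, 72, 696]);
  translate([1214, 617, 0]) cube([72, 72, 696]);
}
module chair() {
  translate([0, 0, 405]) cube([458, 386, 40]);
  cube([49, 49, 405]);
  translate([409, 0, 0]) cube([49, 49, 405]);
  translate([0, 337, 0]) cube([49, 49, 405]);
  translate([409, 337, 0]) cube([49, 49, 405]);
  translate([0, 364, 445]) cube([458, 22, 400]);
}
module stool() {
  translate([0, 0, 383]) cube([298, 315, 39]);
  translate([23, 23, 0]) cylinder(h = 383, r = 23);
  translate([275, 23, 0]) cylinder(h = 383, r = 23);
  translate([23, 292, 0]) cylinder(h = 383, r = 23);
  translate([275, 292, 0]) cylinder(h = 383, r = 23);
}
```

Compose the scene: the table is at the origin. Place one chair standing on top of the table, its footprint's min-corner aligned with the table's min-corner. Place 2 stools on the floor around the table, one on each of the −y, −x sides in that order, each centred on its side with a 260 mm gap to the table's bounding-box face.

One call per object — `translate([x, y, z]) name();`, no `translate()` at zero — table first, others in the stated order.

table();
translate([0, 0, 722]) chair();
translate([501, -575, 0]) stool();
translate([-558, 194, 0]) stool();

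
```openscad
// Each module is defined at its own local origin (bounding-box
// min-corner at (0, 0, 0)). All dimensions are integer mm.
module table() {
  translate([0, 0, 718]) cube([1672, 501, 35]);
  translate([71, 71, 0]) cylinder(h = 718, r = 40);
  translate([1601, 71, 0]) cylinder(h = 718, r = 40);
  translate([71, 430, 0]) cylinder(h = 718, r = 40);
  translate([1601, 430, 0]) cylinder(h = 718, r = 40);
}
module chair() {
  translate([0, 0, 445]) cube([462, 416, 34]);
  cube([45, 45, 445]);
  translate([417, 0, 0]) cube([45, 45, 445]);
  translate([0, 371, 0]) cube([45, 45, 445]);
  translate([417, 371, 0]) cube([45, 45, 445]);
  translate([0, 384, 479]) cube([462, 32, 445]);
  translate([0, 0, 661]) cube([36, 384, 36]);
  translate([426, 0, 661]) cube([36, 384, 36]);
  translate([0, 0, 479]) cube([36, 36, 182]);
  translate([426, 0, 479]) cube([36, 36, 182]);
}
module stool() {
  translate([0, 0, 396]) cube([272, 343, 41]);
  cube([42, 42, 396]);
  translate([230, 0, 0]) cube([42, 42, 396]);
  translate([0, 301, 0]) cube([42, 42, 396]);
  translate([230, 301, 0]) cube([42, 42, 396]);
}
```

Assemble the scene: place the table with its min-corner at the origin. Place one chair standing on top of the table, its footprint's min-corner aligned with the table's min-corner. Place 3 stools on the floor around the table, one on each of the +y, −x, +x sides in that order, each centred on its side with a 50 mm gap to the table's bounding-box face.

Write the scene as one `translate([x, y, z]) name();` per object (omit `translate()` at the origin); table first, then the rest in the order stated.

table();
translate([0, 0, 753]) chair();
translate([700, 551, 0]) stool();
translate([-322, 79, 0]) stool();
translate([1722, 79, 0]) stool();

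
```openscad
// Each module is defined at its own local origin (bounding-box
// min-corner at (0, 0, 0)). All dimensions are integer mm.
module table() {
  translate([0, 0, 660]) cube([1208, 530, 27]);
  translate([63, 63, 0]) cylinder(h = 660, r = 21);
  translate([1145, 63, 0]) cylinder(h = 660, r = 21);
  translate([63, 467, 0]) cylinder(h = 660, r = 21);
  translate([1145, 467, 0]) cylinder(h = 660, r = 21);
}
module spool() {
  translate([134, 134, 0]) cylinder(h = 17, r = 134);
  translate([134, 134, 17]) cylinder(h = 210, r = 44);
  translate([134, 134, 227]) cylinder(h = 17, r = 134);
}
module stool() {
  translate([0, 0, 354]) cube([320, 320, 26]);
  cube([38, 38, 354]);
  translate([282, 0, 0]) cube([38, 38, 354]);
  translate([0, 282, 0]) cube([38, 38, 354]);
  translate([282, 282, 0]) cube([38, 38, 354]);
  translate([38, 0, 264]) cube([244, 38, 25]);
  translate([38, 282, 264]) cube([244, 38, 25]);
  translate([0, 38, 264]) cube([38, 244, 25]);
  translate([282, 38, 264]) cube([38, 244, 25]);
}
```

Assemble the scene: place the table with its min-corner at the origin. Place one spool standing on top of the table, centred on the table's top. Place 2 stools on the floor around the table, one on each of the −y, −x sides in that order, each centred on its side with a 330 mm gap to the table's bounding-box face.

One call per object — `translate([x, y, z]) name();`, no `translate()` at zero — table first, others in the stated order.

table();
translate([470, 131, 687]) spool();
translate([444, -650, 0]) stool();
translate([-650, 105, 0]) stool();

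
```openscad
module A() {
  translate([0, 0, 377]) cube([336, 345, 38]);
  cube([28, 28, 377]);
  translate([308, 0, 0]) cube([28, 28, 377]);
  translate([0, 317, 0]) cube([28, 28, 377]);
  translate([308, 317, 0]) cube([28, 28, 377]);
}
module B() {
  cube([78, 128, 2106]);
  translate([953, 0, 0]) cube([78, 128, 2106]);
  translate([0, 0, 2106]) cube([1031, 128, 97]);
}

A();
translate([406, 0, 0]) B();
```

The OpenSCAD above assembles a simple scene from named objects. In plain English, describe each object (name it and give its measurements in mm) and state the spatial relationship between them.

A is a simple wooden stool: a rectangular seat 336 mm (x) by 345 mm (y), 38 mm thick, top face at z = 415 mm, on four square legs, each 28×28 mm in cross-section. The legs rest on z = 0, each flush with a corner of the seat.

B is a door frame. The clear opening is 875 mm wide and 2106 mm high. Two 78 mm wide jambs, 128 mm deep, stand either side of the opening from the floor to the top of the opening. A 97 mm thick head sits across the top of both jambs, spanning the full outside width of the frame.

The door frame is on the floor beside the stool on its +x side.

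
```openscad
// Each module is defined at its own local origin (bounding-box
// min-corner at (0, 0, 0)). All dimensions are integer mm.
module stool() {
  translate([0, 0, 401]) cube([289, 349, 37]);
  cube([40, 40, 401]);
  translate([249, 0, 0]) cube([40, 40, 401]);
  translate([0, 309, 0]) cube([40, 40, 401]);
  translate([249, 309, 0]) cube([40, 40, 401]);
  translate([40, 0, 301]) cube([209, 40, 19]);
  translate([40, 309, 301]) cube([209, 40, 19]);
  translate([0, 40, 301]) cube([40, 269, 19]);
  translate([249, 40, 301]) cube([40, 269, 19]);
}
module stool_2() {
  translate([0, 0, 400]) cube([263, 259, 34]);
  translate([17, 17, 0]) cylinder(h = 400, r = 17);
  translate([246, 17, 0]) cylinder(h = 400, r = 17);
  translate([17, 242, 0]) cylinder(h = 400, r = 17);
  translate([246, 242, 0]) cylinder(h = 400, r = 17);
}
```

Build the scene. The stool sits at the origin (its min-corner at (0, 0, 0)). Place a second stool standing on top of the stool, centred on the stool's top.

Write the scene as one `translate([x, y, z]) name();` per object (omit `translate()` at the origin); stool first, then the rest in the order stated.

stool();
translate([13, 45, 438]) stool_2();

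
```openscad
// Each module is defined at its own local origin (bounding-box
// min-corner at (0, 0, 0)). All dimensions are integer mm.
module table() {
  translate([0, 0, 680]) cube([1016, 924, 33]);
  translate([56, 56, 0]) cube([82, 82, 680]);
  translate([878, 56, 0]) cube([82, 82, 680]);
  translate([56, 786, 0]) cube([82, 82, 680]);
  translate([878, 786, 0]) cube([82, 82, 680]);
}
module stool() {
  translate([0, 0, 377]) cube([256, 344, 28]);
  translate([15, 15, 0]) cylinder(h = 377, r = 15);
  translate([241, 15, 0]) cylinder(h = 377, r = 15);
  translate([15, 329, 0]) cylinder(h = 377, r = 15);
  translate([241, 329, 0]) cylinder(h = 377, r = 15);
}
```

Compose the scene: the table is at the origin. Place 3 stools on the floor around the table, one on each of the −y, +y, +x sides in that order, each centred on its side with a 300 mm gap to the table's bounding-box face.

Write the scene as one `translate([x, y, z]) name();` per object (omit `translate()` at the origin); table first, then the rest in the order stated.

table();
translate([380, -644, 0]) stool();
translate([380, 1224, 0]) stool();
translate([1316, 290, 0]) stool();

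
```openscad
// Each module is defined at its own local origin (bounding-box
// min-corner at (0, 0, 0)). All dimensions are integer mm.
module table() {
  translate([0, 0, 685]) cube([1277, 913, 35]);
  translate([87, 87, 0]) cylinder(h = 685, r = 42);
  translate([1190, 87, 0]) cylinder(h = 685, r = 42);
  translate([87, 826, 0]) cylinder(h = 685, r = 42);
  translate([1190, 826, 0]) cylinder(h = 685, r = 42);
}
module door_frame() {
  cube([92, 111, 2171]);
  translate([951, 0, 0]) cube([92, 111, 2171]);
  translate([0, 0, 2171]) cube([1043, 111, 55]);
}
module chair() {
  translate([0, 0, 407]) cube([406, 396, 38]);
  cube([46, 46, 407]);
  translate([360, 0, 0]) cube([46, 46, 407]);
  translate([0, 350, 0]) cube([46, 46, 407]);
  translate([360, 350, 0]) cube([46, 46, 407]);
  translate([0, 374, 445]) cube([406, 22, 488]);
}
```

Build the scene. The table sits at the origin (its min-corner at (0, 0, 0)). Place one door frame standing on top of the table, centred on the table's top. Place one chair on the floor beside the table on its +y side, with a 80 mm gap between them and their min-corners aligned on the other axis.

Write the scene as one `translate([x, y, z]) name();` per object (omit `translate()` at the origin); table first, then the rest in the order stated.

table();
translate([117, 401, 720]) door_frame();
translate([0, 993, 0]) chair();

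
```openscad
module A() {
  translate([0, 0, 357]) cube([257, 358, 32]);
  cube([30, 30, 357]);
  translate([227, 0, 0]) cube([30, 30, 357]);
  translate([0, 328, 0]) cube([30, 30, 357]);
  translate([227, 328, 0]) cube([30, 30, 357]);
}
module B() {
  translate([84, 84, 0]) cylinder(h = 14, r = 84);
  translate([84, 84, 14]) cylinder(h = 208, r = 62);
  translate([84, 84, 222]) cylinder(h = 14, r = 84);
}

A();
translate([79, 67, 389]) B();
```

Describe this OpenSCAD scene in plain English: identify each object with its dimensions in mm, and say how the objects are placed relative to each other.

A is a four-legged stool. The seat is 257×358 mm, 32 mm thick, top at z = 389 mm. It stands on four square legs, each 30×30 mm in cross-section, from z = 0 to the seat underside, each flush with a corner of the seat.

B is a spool: two coaxial disc flanges of radius 84 mm and thickness 14 mm, joined by a core cylinder of radius 62 mm and height 208 mm. The lower flange rests on z = 0 and the three cylinders share a vertical axis.

The spool is on top of the stool.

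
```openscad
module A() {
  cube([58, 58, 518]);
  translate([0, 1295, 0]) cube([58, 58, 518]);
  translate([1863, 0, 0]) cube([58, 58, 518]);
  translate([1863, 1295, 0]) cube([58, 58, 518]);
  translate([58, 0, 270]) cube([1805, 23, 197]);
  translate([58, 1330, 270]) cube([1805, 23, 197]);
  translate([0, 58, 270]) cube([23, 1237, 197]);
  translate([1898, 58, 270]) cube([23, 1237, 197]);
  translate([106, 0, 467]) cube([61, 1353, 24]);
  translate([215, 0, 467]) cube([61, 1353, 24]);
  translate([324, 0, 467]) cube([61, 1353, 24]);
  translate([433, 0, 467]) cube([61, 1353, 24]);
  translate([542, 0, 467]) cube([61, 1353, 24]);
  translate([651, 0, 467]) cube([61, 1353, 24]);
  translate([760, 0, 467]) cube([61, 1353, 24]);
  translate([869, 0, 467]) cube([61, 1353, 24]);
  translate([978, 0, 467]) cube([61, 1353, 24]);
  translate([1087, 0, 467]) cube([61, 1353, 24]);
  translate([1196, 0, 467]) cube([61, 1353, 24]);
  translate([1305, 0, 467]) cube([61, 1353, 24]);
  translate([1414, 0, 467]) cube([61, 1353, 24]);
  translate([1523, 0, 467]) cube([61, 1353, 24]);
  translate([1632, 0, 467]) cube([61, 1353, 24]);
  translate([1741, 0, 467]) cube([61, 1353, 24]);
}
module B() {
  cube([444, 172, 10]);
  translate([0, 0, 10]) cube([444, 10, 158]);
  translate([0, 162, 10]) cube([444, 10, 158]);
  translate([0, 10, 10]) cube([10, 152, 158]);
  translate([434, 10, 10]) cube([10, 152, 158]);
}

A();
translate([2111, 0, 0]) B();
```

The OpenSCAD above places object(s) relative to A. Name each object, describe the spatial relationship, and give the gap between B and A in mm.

The open box's nearest face is 190 mm from the bed frame's +x face.

A is a bed frame. B is an open box. The open box is on the floor beside the bed frame on its +x side. The gap between the open box and the bed frame is 190 mm.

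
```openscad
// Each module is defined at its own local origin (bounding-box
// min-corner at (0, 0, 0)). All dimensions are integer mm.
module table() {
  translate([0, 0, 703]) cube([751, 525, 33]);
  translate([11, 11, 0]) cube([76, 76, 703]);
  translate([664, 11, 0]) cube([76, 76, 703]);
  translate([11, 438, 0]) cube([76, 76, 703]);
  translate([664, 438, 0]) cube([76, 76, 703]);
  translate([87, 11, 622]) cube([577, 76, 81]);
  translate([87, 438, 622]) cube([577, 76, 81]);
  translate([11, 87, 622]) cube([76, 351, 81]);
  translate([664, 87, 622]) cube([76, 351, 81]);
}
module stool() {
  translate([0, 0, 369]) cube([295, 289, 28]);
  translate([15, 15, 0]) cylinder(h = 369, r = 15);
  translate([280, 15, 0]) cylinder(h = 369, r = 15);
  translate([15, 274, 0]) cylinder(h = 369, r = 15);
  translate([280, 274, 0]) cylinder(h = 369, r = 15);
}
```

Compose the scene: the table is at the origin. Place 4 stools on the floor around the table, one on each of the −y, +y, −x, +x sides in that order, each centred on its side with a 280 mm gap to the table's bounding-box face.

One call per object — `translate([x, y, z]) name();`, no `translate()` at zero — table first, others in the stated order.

table();
translate([228, -569, 0]) stool();
translate([228, 805, 0]) stool();
translate([-575, 118, 0]) stool();
translate([1031, 118, 0]) stool();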